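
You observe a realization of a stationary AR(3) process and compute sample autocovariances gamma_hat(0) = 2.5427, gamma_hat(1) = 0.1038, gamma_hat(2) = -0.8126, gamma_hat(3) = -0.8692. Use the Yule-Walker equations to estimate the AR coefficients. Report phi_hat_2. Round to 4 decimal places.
\hat\phi_{2} = -0.3030

The Yule-Walker equations for an AR(p) process read, in matrix form,
  Gamma_p phi = r_p,   with   (Gamma_p)_{ij} = gamma(|i - j|),
                       (r_p)_i = gamma(i),   i,j = 1..p.
Substitute the sample gammas (Toeplitz matrix and right-hand side of size 3):
  Gamma_p = [[2.5427, 0.1038, -0.8126], [0.1038, 2.5427, 0.1038], [-0.8126, 0.1038, 2.5427]]
  r_p     = [0.1038, -0.8126, -0.8692]
Written out (R1..R3):
  (R1) 2.5427 phi_1 + 0.1038 phi_2 - 0.8126 phi_3 = 0.1038
  (R2) 0.1038 phi_1 + 2.5427 phi_2 + 0.1038 phi_3 = -0.8126
  (R3) -0.8126 phi_1 + 0.1038 phi_2 + 2.5427 phi_3 = -0.8692
Gaussian elimination:
  R2 <- R2 - (0.1038/2.5427) R1 = R2 - (0.040823) R1:  2.538463 phi_2 + 0.136973 phi_3 = -0.816837
  R3 <- R3 - (-0.8126/2.5427) R1 = R3 - (-0.319582) R1:  0.136973 phi_2 + 2.283008 phi_3 = -0.836027
  R3 <- R3 - (0.136973/2.538463) R2 = R3 - (0.053959) R2:  2.275617 phi_3 = -0.791952
Back-substitution:
  phi_hat_3 = -0.791952 / 2.275617 = -0.348016
  phi_hat_2 = (-0.816837 - (0.136973)(-0.348016)) / 2.538463 = -0.303006
  phi_hat_1 = (0.1038 - (0.1038)(-0.303006) - (-0.8126)(-0.348016)) / 2.5427 = -0.058027
So phi_hat = [-0.0580, -0.3030, -0.3480].
Therefore phi_hat_2 = -0.3030.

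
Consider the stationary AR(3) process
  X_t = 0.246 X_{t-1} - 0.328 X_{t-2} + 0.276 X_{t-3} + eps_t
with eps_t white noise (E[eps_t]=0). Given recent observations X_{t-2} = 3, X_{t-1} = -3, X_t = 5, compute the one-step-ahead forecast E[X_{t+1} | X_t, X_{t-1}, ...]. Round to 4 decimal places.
E[X_{t+1} \mid \mathcal F_t] = 3.0420

For an AR(p) model X_t = c + sum_i phi_i X_{t-i} + eps_t, the
one-step-ahead conditional mean is
  E[X_{t+1} | X_t, ...] = c + sum_i phi_i X_{t+1-i}.
Substitute known values:
  E[X_{t+1} | ...] = (0.246) * (5) + (-0.328) * (-3) + (0.276) * (3)
                   = 3.0420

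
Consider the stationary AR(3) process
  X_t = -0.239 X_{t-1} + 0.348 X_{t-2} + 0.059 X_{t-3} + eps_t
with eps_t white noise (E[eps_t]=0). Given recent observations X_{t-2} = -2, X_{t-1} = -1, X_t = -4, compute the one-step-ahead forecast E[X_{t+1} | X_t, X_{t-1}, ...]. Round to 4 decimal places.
E[X_{t+1} \mid \mathcal F_t] = 0.4900

For an AR(p) model X_t = c + sum_i phi_i X_{t-i} + eps_t, the
one-step-ahead conditional mean is
  E[X_{t+1} | X_t, ...] = c + sum_i phi_i X_{t+1-i}.
Substitute known values:
  E[X_{t+1} | ...] = (-0.239) * (-4) + (0.348) * (-1) + (0.059) * (-2)
                   = 0.4900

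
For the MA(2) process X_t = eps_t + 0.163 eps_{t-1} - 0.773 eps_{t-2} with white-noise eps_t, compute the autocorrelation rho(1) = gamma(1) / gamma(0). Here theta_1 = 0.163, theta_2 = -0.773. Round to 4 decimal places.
\rho(1) = 0.0228

For an MA(q) process with theta_0 = 1, the autocovariance is
  gamma(k) = sigma^2 * sum_{i=0..q-k} theta_i * theta_{i+k},
and rho(k) = gamma(k) / gamma(0). Sigma^2 cancels.
  numerator   = (1)*(0.163) + (0.163)*(-0.773) = 0.037001.
  denominator = (1)^2 + (0.163)^2 + (-0.773)^2 = 1.624098.
  rho(1) = 0.037001 / 1.624098 = 0.0228.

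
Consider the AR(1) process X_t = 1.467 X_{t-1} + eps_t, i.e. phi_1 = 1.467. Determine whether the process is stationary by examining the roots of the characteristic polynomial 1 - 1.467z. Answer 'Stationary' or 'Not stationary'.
\text{Not stationary}

The AR(p) characteristic polynomial is P(z) = 1 - 1.467z.
Stationarity requires all roots to lie outside the unit circle, i.e. |z| > 1 for every root.
This is linear in z: 1 + (-1.467) z = 0  =>  z = -1/(-1.467) = 0.681663,  |z| = 0.681663.
Moduli of all roots: 0.6817.
All moduli strictly greater than 1? No.
Verdict: Not stationary.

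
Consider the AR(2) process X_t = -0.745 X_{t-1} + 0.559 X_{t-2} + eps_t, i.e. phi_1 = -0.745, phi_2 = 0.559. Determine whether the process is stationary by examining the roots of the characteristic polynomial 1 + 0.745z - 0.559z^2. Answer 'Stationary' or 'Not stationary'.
\text{Not stationary}

The AR(p) characteristic polynomial is P(z) = 1 + 0.745z - 0.559z^2.
Stationarity requires all roots to lie outside the unit circle, i.e. |z| > 1 for every root.
Set 1 + (0.745) z + (-0.559) z^2 = 0, i.e. a z^2 + b z + c = 0 with a = -0.559, b = 0.745, c = 1.
Discriminant D = b^2 - 4ac = (0.745)^2 - 4*(-0.559)*1 = 0.555025 - (-2.236) = 2.791025.
D >= 0, so the roots are real: z = (-b +/- sqrt(D)) / (2a) = (-0.745 +/- 1.670636) / (-1.118).
  z_1 = (-0.745 + 1.670636) / (-1.118) = -0.8279,   |z_1| = 0.8279.
  z_2 = (-0.745 - 1.670636) / (-1.118) = 2.1607,   |z_2| = 2.1607.
Moduli of all roots: 0.8279, 2.1607.
All moduli strictly greater than 1? No.
Verdict: Not stationary.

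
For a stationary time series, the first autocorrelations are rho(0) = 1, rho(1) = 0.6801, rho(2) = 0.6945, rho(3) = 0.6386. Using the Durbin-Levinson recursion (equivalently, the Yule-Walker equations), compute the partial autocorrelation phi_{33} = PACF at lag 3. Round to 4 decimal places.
\phi_{33} = 0.1751

The PACF at lag k is phi_{kk}, the last component of the solution
to the Yule-Walker system G_k phi = r_k where
  (G_k)_{ij} = rho(|i - j|), (r_k)_i = rho(i), i,j = 1..k.
Equivalently, Durbin-Levinson gives phi_{kk} iteratively:
  phi_{11} = rho(1)
  phi_{kk} = [rho(k) - sum_{j=1..k-1} phi_{k-1,j} rho(k-j)]
            / [1 - sum_{j=1..k-1} phi_{k-1,j} rho(j)],
  phi_{k,j} = phi_{k-1,j} - phi_{kk} phi_{k-1,k-j},  j = 1..k-1.
Step k = 1:
  phi_11 = rho(1) = 0.6801.
Step k = 2:
  phi_22 = [rho(2) - phi_11 rho(1)] / [1 - phi_11 rho(1)] = [0.6945 - (0.6801)(0.6801)] / [1 - (0.6801)(0.6801)]
         = 0.23196399 / 0.53746399 = 0.43159.
  Update: phi_21 = phi_11 - phi_22 phi_11 = 0.6801 - (0.43159)(0.6801) = 0.386576.
Step k = 3:
  phi_33 = [rho(3) - phi_21 rho(2) - phi_22 rho(1)] / [1 - phi_21 rho(1) - phi_22 rho(2)]
    numerator   = 0.6386 - (0.386576)(0.6945) - (0.43159)(0.6801) = 0.07659889
    denominator = 1 - (0.386576)(0.6801) - (0.43159)(0.6945) = 0.43735069
  phi_33 = 0.07659889 / 0.43735069 = 0.1751.
Therefore phi_{33} = 0.1751.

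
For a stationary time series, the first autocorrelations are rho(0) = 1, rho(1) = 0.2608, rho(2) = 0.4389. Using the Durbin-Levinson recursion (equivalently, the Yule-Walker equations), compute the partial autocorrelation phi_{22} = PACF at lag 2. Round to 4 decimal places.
\phi_{22} = 0.3980

The PACF at lag k is phi_{kk}, the last component of the solution
to the Yule-Walker system G_k phi = r_k where
  (G_k)_{ij} = rho(|i - j|), (r_k)_i = rho(i), i,j = 1..k.
Equivalently, Durbin-Levinson gives phi_{kk} iteratively:
  phi_{11} = rho(1)
  phi_{kk} = [rho(k) - sum_{j=1..k-1} phi_{k-1,j} rho(k-j)]
            / [1 - sum_{j=1..k-1} phi_{k-1,j} rho(j)],
  phi_{k,j} = phi_{k-1,j} - phi_{kk} phi_{k-1,k-j},  j = 1..k-1.
Step k = 1:
  phi_11 = rho(1) = 0.2608.
Step k = 2:
  phi_22 = [rho(2) - phi_11 rho(1)] / [1 - phi_11 rho(1)] = [0.4389 - (0.2608)(0.2608)] / [1 - (0.2608)(0.2608)]
         = 0.37088336 / 0.93198336 = 0.398.
Therefore phi_{22} = 0.3980.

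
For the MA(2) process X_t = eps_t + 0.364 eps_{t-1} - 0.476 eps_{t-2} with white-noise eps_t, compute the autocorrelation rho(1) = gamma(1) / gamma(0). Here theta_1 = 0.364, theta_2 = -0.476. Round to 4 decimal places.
\rho(1) = 0.1403

For an MA(q) process with theta_0 = 1, the autocovariance is
  gamma(k) = sigma^2 * sum_{i=0..q-k} theta_i * theta_{i+k},
and rho(k) = gamma(k) / gamma(0). Sigma^2 cancels.
  numerator   = (1)*(0.364) + (0.364)*(-0.476) = 0.190736.
  denominator = (1)^2 + (0.364)^2 + (-0.476)^2 = 1.359072.
  rho(1) = 0.190736 / 1.359072 = 0.1403.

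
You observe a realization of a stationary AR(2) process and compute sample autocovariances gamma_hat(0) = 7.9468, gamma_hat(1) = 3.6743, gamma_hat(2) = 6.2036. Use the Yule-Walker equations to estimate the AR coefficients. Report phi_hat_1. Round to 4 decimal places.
\hat\phi_{1} = 0.1290

The Yule-Walker equations for an AR(p) process read, in matrix form,
  Gamma_p phi = r_p,   with   (Gamma_p)_{ij} = gamma(|i - j|),
                       (r_p)_i = gamma(i),   i,j = 1..p.
Substitute the sample gammas (Toeplitz matrix and right-hand side of size 2):
  Gamma_p = [[7.9468, 3.6743], [3.6743, 7.9468]]
  r_p     = [3.6743, 6.2036]
Written out:
  7.9468 phi_1 + 3.6743 phi_2 = 3.6743
  3.6743 phi_1 + 7.9468 phi_2 = 6.2036
Solve by Cramer's rule:
  det = gamma(0)^2 - gamma(1)^2 = (7.9468)^2 - (3.6743)^2 = 63.15163024 - 13.50048049 = 49.65114975
  phi_hat_1 = [gamma(1) gamma(0) - gamma(1) gamma(2)] / det = [(3.6743)(7.9468) - (3.6743)(6.2036)] / 49.65114975 = 6.40503976 / 49.65114975 = 0.129
  phi_hat_2 = [gamma(0) gamma(2) - gamma(1)^2] / det = [(7.9468)(6.2036) - (3.6743)^2] / 49.65114975 = 35.79828799 / 49.65114975 = 0.721
So phi_hat = [0.1290, 0.7210].
Therefore phi_hat_1 = 0.1290.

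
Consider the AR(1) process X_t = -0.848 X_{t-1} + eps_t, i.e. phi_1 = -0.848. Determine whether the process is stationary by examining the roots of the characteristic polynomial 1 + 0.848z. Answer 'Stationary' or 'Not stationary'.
\text{Stationary}

The AR(p) characteristic polynomial is P(z) = 1 + 0.848z.
Stationarity requires all roots to lie outside the unit circle, i.e. |z| > 1 for every root.
This is linear in z: 1 + (0.848) z = 0  =>  z = -1/(0.848) = -1.179245,  |z| = 1.179245.
Moduli of all roots: 1.1792.
All moduli strictly greater than 1? Yes.
Verdict: Stationary.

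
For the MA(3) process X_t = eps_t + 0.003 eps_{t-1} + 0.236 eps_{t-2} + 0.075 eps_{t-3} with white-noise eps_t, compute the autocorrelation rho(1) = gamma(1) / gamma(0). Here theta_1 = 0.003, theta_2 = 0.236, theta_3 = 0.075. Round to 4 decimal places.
\rho(1) = 0.0202

For an MA(q) process with theta_0 = 1, the autocovariance is
  gamma(k) = sigma^2 * sum_{i=0..q-k} theta_i * theta_{i+k},
and rho(k) = gamma(k) / gamma(0). Sigma^2 cancels.
  numerator   = (1)*(0.003) + (0.003)*(0.236) + (0.236)*(0.075) = 0.021408.
  denominator = (1)^2 + (0.003)^2 + (0.236)^2 + (0.075)^2 = 1.06133.
  rho(1) = 0.021408 / 1.06133 = 0.0202.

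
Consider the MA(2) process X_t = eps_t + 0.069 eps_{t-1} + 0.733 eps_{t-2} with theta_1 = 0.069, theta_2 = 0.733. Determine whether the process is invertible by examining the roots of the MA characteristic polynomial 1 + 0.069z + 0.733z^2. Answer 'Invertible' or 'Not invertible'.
\text{Invertible}

The MA(q) characteristic polynomial is P(z) = 1 + 0.069z + 0.733z^2.
Invertibility requires all roots to lie outside the unit circle, i.e. |z| > 1 for every root.
Set 1 + (0.069) z + (0.733) z^2 = 0, i.e. a z^2 + b z + c = 0 with a = 0.733, b = 0.069, c = 1.
Discriminant D = b^2 - 4ac = (0.069)^2 - 4*(0.733)*1 = 0.004761 - (2.932) = -2.927239.
D < 0, so the roots are the complex-conjugate pair z = (-b +/- i sqrt(-D)) / (2a) = -0.0471 +/- 1.1671i.
For a conjugate pair |z|^2 = z * conj(z) = (product of roots) = c/a = 1/(0.733) = 1.364256, so |z| = sqrt(1.364256) = 1.168 for both roots.
Moduli of all roots: 1.1680, 1.1680.
All moduli strictly greater than 1? Yes.
Verdict: Invertible.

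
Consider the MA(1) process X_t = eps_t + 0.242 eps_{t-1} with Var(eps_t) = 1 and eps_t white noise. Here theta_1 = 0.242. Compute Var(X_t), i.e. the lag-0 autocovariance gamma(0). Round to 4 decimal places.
\gamma(0) = 1.0586

For an MA(q) process X_t = eps_t + sum_i theta_i eps_{t-i} with
Var(eps_t) = sigma^2, the variance is
  gamma(0) = sigma^2 * (1 + sum_i theta_i^2).
  sum_i theta_i^2 = (0.242)^2 = 0.058564.
  gamma(0) = 1 * (1 + 0.058564) = 1 * 1.058564 = 1.058564, which rounds to 1.0586.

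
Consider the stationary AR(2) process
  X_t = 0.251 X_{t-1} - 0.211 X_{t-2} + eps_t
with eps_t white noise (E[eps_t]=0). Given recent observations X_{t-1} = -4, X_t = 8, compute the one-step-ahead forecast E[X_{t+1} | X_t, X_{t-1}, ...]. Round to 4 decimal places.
E[X_{t+1} \mid \mathcal F_t] = 2.8520

For an AR(p) model X_t = c + sum_i phi_i X_{t-i} + eps_t, the
one-step-ahead conditional mean is
  E[X_{t+1} | X_t, ...] = c + sum_i phi_i X_{t+1-i}.
Substitute known values:
  E[X_{t+1} | ...] = (0.251) * (8) + (-0.211) * (-4)
                   = 2.8520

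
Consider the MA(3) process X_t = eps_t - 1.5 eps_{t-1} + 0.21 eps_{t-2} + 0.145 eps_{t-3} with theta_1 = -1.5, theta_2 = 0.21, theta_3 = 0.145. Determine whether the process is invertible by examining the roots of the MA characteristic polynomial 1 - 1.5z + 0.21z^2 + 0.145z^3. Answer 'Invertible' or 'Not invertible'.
\text{Not invertible}

The MA(q) characteristic polynomial is P(z) = 1 - 1.5z + 0.21z^2 + 0.145z^3.
Invertibility requires all roots to lie outside the unit circle, i.e. |z| > 1 for every root.
Degree 3: look for a simple real root z0 first, then factor out (1 - z/z0) and solve the remaining quadratic.
Testing z0 = 2: P(2) = 1 + (-1.5)(2) + (0.21)(2)^2 + (0.145)(2)^3
  = 1 + (-3) + (0.84) + (1.16) = 0.  So z_0 = 2 is a root, |z_0| = 2.
Divide out the factor (1 - 0.5 z) = (1 - z/z0) (since 1/z0 = 0.5):
  P(z) = (1 - 0.5 z)(1 + (-1) z + (-0.29) z^2)
  [check: z-coef -1 - (0.5) = -1.5; z^2-coef -0.29 - (0.5)(-1) = 0.21; z^3-coef -(0.5)(-0.29) = 0.145.]
Remaining roots from the quadratic factor 1 + (-1) z + (-0.29) z^2:
  Set 1 + (-1) z + (-0.29) z^2 = 0, i.e. a z^2 + b z + c = 0 with a = -0.29, b = -1, c = 1.
  Discriminant D = b^2 - 4ac = (-1)^2 - 4*(-0.29)*1 = 1 - (-1.16) = 2.16.
  D >= 0, so the roots are real: z = (-b +/- sqrt(D)) / (2a) = (1 +/- 1.469694) / (-0.58).
    z_1 = (1 + 1.469694) / (-0.58) = -4.2581,   |z_1| = 4.2581.
    z_2 = (1 - 1.469694) / (-0.58) = 0.8098,   |z_2| = 0.8098.
Moduli of all roots: 2.0000, 4.2581, 0.8098.
All moduli strictly greater than 1? No.
Verdict: Not invertible.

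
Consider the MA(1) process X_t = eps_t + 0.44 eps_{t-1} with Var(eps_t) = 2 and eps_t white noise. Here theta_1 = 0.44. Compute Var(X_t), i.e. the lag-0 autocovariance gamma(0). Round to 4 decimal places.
\gamma(0) = 2.3872

For an MA(q) process X_t = eps_t + sum_i theta_i eps_{t-i} with
Var(eps_t) = sigma^2, the variance is
  gamma(0) = sigma^2 * (1 + sum_i theta_i^2).
  sum_i theta_i^2 = (0.44)^2 = 0.1936.
  gamma(0) = 2 * (1 + 0.1936) = 2 * 1.1936 = 2.3872.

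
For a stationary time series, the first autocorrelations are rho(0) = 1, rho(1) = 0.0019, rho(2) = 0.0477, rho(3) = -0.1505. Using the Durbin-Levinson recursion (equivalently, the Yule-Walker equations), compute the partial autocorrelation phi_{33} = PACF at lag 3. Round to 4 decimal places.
\phi_{33} = -0.1510

The PACF at lag k is phi_{kk}, the last component of the solution
to the Yule-Walker system G_k phi = r_k where
  (G_k)_{ij} = rho(|i - j|), (r_k)_i = rho(i), i,j = 1..k.
Equivalently, Durbin-Levinson gives phi_{kk} iteratively:
  phi_{11} = rho(1)
  phi_{kk} = [rho(k) - sum_{j=1..k-1} phi_{k-1,j} rho(k-j)]
            / [1 - sum_{j=1..k-1} phi_{k-1,j} rho(j)],
  phi_{k,j} = phi_{k-1,j} - phi_{kk} phi_{k-1,k-j},  j = 1..k-1.
Step k = 1:
  phi_11 = rho(1) = 0.0019.
Step k = 2:
  phi_22 = [rho(2) - phi_11 rho(1)] / [1 - phi_11 rho(1)] = [0.0477 - (0.0019)(0.0019)] / [1 - (0.0019)(0.0019)]
         = 0.04769639 / 0.99999639 = 0.047697.
  Update: phi_21 = phi_11 - phi_22 phi_11 = 0.0019 - (0.047697)(0.0019) = 0.001809.
Step k = 3:
  phi_33 = [rho(3) - phi_21 rho(2) - phi_22 rho(1)] / [1 - phi_21 rho(1) - phi_22 rho(2)]
    numerator   = -0.1505 - (0.001809)(0.0477) - (0.047697)(0.0019) = -0.15067693
    denominator = 1 - (0.001809)(0.0019) - (0.047697)(0.0477) = 0.99772144
  phi_33 = -0.15067693 / 0.99772144 = -0.151.
Therefore phi_{33} = -0.1510.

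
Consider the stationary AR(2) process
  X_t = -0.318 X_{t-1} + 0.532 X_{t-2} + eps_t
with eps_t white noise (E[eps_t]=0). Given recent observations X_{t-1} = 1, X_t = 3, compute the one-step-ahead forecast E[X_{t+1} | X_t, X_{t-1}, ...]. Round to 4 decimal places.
E[X_{t+1} \mid \mathcal F_t] = -0.4220

For an AR(p) model X_t = c + sum_i phi_i X_{t-i} + eps_t, the
one-step-ahead conditional mean is
  E[X_{t+1} | X_t, ...] = c + sum_i phi_i X_{t+1-i}.
Substitute known values:
  E[X_{t+1} | ...] = (-0.318) * (3) + (0.532) * (1)
                   = -0.4220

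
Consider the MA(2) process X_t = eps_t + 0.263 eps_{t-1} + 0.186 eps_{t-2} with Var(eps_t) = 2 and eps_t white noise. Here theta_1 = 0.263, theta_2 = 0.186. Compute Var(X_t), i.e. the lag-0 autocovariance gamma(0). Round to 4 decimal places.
\gamma(0) = 2.2075

For an MA(q) process X_t = eps_t + sum_i theta_i eps_{t-i} with
Var(eps_t) = sigma^2, the variance is
  gamma(0) = sigma^2 * (1 + sum_i theta_i^2).
  sum_i theta_i^2 = (0.263)^2 + (0.186)^2 = 0.069169 + 0.034596 = 0.103765.
  gamma(0) = 2 * (1 + 0.103765) = 2 * 1.103765 = 2.20753, which rounds to 2.2075.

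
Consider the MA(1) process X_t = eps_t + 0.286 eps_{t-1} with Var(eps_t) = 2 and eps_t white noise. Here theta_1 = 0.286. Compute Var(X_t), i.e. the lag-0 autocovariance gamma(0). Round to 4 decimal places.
\gamma(0) = 2.1636

For an MA(q) process X_t = eps_t + sum_i theta_i eps_{t-i} with
Var(eps_t) = sigma^2, the variance is
  gamma(0) = sigma^2 * (1 + sum_i theta_i^2).
  sum_i theta_i^2 = (0.286)^2 = 0.081796.
  gamma(0) = 2 * (1 + 0.081796) = 2 * 1.081796 = 2.163592, which rounds to 2.1636.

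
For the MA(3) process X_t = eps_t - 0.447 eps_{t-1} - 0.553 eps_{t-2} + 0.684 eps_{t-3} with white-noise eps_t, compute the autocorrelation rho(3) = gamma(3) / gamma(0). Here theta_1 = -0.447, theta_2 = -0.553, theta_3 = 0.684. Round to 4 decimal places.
\rho(3) = 0.3466

For an MA(q) process with theta_0 = 1, the autocovariance is
  gamma(k) = sigma^2 * sum_{i=0..q-k} theta_i * theta_{i+k},
and rho(k) = gamma(k) / gamma(0). Sigma^2 cancels.
  numerator   = (1)*(0.684) = 0.684.
  denominator = (1)^2 + (-0.447)^2 + (-0.553)^2 + (0.684)^2 = 1.973474.
  rho(3) = 0.684 / 1.973474 = 0.3466.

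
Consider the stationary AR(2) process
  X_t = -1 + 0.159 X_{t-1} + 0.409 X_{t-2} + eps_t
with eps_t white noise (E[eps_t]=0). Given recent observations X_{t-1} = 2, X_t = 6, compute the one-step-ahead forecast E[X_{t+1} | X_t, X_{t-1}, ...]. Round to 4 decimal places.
E[X_{t+1} \mid \mathcal F_t] = 0.7720

For an AR(p) model X_t = c + sum_i phi_i X_{t-i} + eps_t, the
one-step-ahead conditional mean is
  E[X_{t+1} | X_t, ...] = c + sum_i phi_i X_{t+1-i}.
Substitute known values:
  E[X_{t+1} | ...] = -1 + (0.159) * (6) + (0.409) * (2)
                   = 0.7720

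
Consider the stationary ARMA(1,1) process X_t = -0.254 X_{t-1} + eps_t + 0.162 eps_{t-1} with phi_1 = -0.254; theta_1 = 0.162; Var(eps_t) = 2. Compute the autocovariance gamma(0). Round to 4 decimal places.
\gamma(0) = 2.0181

Multiply the model equation by X_{t-k} and take expectations. With theta_0 = psi_0 = 1 and psi_j the MA(infinity) weights, this gives
  gamma(k) - sum_i phi_i gamma(k-i) = c_k,
  c_k = sigma^2 * sum_{j=k..q} theta_j psi_{j-k}   (c_k = 0 for k > q),
using gamma(-m) = gamma(m).
psi-weights needed (psi_j = theta_j + sum_i phi_i psi_{j-i}):
  psi_1 = theta_1 + phi_1 = 0.162 + (-0.254) = -0.092
Right-hand sides:
  c_0 = sigma^2 (1 + theta_1 psi_1) = 2 * (1 + (0.162)(-0.092)) = 2 * 0.985096 = 1.970192
  c_1 = sigma^2 theta_1 = 2 * (0.162) = 0.324
  c_2 = 0
Equations for k = 0 and k = 1 (AR order 1):
  gamma(0) = phi_1 gamma(1) + c_0
  gamma(1) = phi_1 gamma(0) + c_1
Substituting the second into the first: gamma(0) (1 - phi_1^2) = c_0 + phi_1 c_1, so
  gamma(0) = (c_0 + phi_1 c_1) / (1 - phi_1^2) = (1.970192 + (-0.254)(0.324)) / (1 - (-0.254)^2) = 1.887896 / 0.935484 = 2.018095.
Therefore gamma(0) = 2.0181 (to 4 decimal places).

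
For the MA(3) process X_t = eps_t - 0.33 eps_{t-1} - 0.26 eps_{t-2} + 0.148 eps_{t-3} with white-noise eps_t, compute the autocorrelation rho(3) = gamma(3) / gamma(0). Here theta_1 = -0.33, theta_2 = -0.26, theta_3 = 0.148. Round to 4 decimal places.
\rho(3) = 0.1235

For an MA(q) process with theta_0 = 1, the autocovariance is
  gamma(k) = sigma^2 * sum_{i=0..q-k} theta_i * theta_{i+k},
and rho(k) = gamma(k) / gamma(0). Sigma^2 cancels.
  numerator   = (1)*(0.148) = 0.148.
  denominator = (1)^2 + (-0.33)^2 + (-0.26)^2 + (0.148)^2 = 1.198404.
  rho(3) = 0.148 / 1.198404 = 0.1235.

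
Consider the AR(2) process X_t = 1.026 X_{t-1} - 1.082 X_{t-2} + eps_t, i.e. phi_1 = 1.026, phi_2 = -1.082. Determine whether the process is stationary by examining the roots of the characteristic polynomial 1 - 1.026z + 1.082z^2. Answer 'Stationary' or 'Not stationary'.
\text{Not stationary}

The AR(p) characteristic polynomial is P(z) = 1 - 1.026z + 1.082z^2.
Stationarity requires all roots to lie outside the unit circle, i.e. |z| > 1 for every root.
Set 1 + (-1.026) z + (1.082) z^2 = 0, i.e. a z^2 + b z + c = 0 with a = 1.082, b = -1.026, c = 1.
Discriminant D = b^2 - 4ac = (-1.026)^2 - 4*(1.082)*1 = 1.052676 - (4.328) = -3.275324.
D < 0, so the roots are the complex-conjugate pair z = (-b +/- i sqrt(-D)) / (2a) = 0.4741 +/- 0.8363i.
For a conjugate pair |z|^2 = z * conj(z) = (product of roots) = c/a = 1/(1.082) = 0.924214, so |z| = sqrt(0.924214) = 0.9614 for both roots.
Moduli of all roots: 0.9614, 0.9614.
All moduli strictly greater than 1? No.
Verdict: Not stationary.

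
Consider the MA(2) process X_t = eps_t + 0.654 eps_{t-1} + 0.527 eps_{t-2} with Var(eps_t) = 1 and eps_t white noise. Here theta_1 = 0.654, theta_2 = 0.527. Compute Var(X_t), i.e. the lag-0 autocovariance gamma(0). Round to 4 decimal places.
\gamma(0) = 1.7054

For an MA(q) process X_t = eps_t + sum_i theta_i eps_{t-i} with
Var(eps_t) = sigma^2, the variance is
  gamma(0) = sigma^2 * (1 + sum_i theta_i^2).
  sum_i theta_i^2 = (0.654)^2 + (0.527)^2 = 0.427716 + 0.277729 = 0.705445.
  gamma(0) = 1 * (1 + 0.705445) = 1 * 1.705445 = 1.705445, which rounds to 1.7054.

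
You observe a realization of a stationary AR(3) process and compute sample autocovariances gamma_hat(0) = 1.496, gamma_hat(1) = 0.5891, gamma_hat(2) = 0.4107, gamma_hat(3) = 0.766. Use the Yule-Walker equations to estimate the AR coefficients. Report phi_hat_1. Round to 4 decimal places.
\hat\phi_{1} = 0.2760

The Yule-Walker equations for an AR(p) process read, in matrix form,
  Gamma_p phi = r_p,   with   (Gamma_p)_{ij} = gamma(|i - j|),
                       (r_p)_i = gamma(i),   i,j = 1..p.
Substitute the sample gammas (Toeplitz matrix and right-hand side of size 3):
  Gamma_p = [[1.496, 0.5891, 0.4107], [0.5891, 1.496, 0.5891], [0.4107, 0.5891, 1.496]]
  r_p     = [0.5891, 0.4107, 0.766]
Written out (R1..R3):
  (R1) 1.496 phi_1 + 0.5891 phi_2 + 0.4107 phi_3 = 0.5891
  (R2) 0.5891 phi_1 + 1.496 phi_2 + 0.5891 phi_3 = 0.4107
  (R3) 0.4107 phi_1 + 0.5891 phi_2 + 1.496 phi_3 = 0.766
Gaussian elimination:
  R2 <- R2 - (0.5891/1.496) R1 = R2 - (0.393783) R1:  1.264022 phi_2 + 0.427373 phi_3 = 0.178722
  R3 <- R3 - (0.4107/1.496) R1 = R3 - (0.274532) R1:  0.427373 phi_2 + 1.38325 phi_3 = 0.604273
  R3 <- R3 - (0.427373/1.264022) R2 = R3 - (0.338106) R2:  1.238752 phi_3 = 0.543846
Back-substitution:
  phi_hat_3 = 0.543846 / 1.238752 = 0.439027
  phi_hat_2 = (0.178722 - (0.427373)(0.439027)) / 1.264022 = -0.007046
  phi_hat_1 = (0.5891 - (0.5891)(-0.007046) - (0.4107)(0.439027)) / 1.496 = 0.276031
So phi_hat = [0.2760, -0.0070, 0.4390].
Therefore phi_hat_1 = 0.2760.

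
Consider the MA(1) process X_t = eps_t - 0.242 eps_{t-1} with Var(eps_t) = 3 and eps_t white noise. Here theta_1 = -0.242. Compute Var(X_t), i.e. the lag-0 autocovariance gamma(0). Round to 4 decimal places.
\gamma(0) = 3.1757

For an MA(q) process X_t = eps_t + sum_i theta_i eps_{t-i} with
Var(eps_t) = sigma^2, the variance is
  gamma(0) = sigma^2 * (1 + sum_i theta_i^2).
  sum_i theta_i^2 = (-0.242)^2 = 0.058564.
  gamma(0) = 3 * (1 + 0.058564) = 3 * 1.058564 = 3.175692, which rounds to 3.1757.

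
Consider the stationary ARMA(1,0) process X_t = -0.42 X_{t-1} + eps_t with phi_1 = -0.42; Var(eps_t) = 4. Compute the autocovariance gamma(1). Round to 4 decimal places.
\gamma(1) = -2.0398

Multiply the model equation by X_{t-k} and take expectations. With theta_0 = psi_0 = 1 and psi_j the MA(infinity) weights, this gives
  gamma(k) - sum_i phi_i gamma(k-i) = c_k,
  c_k = sigma^2 * sum_{j=k..q} theta_j psi_{j-k}   (c_k = 0 for k > q),
using gamma(-m) = gamma(m).
Pure AR (q = 0): c_0 = sigma^2 = 4, c_k = 0 for k >= 1.
Equations for k = 0 and k = 1 (AR order 1):
  gamma(0) = phi_1 gamma(1) + c_0
  gamma(1) = phi_1 gamma(0) + c_1
Substituting the second into the first: gamma(0) (1 - phi_1^2) = c_0 + phi_1 c_1, so
  gamma(0) = c_0 / (1 - phi_1^2) = 4 / (1 - (-0.42)^2) = 4 / 0.8236 = 4.856727.
  gamma(1) = phi_1 gamma(0) = (-0.42)(4.856727) = -2.039825.
Therefore gamma(1) = -2.0398 (to 4 decimal places).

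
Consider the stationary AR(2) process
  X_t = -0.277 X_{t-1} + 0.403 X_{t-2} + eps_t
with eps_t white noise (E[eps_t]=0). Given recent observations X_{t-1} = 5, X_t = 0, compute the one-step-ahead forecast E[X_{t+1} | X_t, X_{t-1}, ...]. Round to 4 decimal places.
E[X_{t+1} \mid \mathcal F_t] = 2.0150

For an AR(p) model X_t = c + sum_i phi_i X_{t-i} + eps_t, the
one-step-ahead conditional mean is
  E[X_{t+1} | X_t, ...] = c + sum_i phi_i X_{t+1-i}.
Substitute known values:
  E[X_{t+1} | ...] = (-0.277) * (0) + (0.403) * (5)
                   = 2.0150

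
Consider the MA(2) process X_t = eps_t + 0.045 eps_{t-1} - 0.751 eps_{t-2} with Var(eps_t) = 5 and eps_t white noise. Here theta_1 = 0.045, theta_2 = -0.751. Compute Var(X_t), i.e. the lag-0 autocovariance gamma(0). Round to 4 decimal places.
\gamma(0) = 7.8301

For an MA(q) process X_t = eps_t + sum_i theta_i eps_{t-i} with
Var(eps_t) = sigma^2, the variance is
  gamma(0) = sigma^2 * (1 + sum_i theta_i^2).
  sum_i theta_i^2 = (0.045)^2 + (-0.751)^2 = 0.002025 + 0.564001 = 0.566026.
  gamma(0) = 5 * (1 + 0.566026) = 5 * 1.566026 = 7.83013, which rounds to 7.8301.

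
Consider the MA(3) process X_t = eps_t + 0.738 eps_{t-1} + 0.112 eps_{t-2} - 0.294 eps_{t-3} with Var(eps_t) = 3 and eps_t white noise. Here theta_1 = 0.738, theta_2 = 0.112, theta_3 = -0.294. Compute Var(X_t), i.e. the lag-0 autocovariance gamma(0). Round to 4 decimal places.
\gamma(0) = 4.9309

For an MA(q) process X_t = eps_t + sum_i theta_i eps_{t-i} with
Var(eps_t) = sigma^2, the variance is
  gamma(0) = sigma^2 * (1 + sum_i theta_i^2).
  sum_i theta_i^2 = (0.738)^2 + (0.112)^2 + (-0.294)^2 = 0.544644 + 0.012544 + 0.086436 = 0.643624.
  gamma(0) = 3 * (1 + 0.643624) = 3 * 1.643624 = 4.930872, which rounds to 4.9309.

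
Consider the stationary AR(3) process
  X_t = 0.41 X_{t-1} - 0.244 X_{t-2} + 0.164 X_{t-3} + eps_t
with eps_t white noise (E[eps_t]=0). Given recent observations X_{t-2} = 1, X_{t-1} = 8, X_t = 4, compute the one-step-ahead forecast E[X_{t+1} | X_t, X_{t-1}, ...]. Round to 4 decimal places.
E[X_{t+1} \mid \mathcal F_t] = -0.1480

For an AR(p) model X_t = c + sum_i phi_i X_{t-i} + eps_t, the
one-step-ahead conditional mean is
  E[X_{t+1} | X_t, ...] = c + sum_i phi_i X_{t+1-i}.
Substitute known values:
  E[X_{t+1} | ...] = (0.41) * (4) + (-0.244) * (8) + (0.164) * (1)
                   = -0.1480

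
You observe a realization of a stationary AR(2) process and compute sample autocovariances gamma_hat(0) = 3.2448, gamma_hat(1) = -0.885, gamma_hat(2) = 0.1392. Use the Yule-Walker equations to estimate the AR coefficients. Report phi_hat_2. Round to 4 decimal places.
\hat\phi_{2} = -0.0340

The Yule-Walker equations for an AR(p) process read, in matrix form,
  Gamma_p phi = r_p,   with   (Gamma_p)_{ij} = gamma(|i - j|),
                       (r_p)_i = gamma(i),   i,j = 1..p.
Substitute the sample gammas (Toeplitz matrix and right-hand side of size 2):
  Gamma_p = [[3.2448, -0.885], [-0.885, 3.2448]]
  r_p     = [-0.885, 0.1392]
Written out:
  3.2448 phi_1 - 0.885 phi_2 = -0.885
  -0.885 phi_1 + 3.2448 phi_2 = 0.1392
Solve by Cramer's rule:
  det = gamma(0)^2 - gamma(1)^2 = (3.2448)^2 - (-0.885)^2 = 10.52872704 - 0.783225 = 9.74550204
  phi_hat_1 = [gamma(1) gamma(0) - gamma(1) gamma(2)] / det = [(-0.885)(3.2448) - (-0.885)(0.1392)] / 9.74550204 = -2.748456 / 9.74550204 = -0.282
  phi_hat_2 = [gamma(0) gamma(2) - gamma(1)^2] / det = [(3.2448)(0.1392) - (-0.885)^2] / 9.74550204 = -0.33154884 / 9.74550204 = -0.034
So phi_hat = [-0.2820, -0.0340].
Therefore phi_hat_2 = -0.0340.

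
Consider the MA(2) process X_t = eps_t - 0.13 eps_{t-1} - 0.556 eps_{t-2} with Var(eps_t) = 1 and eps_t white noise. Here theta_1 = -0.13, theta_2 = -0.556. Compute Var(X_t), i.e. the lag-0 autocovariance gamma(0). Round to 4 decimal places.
\gamma(0) = 1.3260

For an MA(q) process X_t = eps_t + sum_i theta_i eps_{t-i} with
Var(eps_t) = sigma^2, the variance is
  gamma(0) = sigma^2 * (1 + sum_i theta_i^2).
  sum_i theta_i^2 = (-0.13)^2 + (-0.556)^2 = 0.0169 + 0.309136 = 0.326036.
  gamma(0) = 1 * (1 + 0.326036) = 1 * 1.326036 = 1.326036, which rounds to 1.3260.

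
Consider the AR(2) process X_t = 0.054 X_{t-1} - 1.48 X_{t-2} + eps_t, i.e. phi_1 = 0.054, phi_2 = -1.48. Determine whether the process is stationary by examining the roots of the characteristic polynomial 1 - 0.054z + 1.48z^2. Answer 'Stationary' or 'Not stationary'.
\text{Not stationary}

The AR(p) characteristic polynomial is P(z) = 1 - 0.054z + 1.48z^2.
Stationarity requires all roots to lie outside the unit circle, i.e. |z| > 1 for every root.
Set 1 + (-0.054) z + (1.48) z^2 = 0, i.e. a z^2 + b z + c = 0 with a = 1.48, b = -0.054, c = 1.
Discriminant D = b^2 - 4ac = (-0.054)^2 - 4*(1.48)*1 = 0.002916 - (5.92) = -5.917084.
D < 0, so the roots are the complex-conjugate pair z = (-b +/- i sqrt(-D)) / (2a) = 0.0182 +/- 0.8218i.
For a conjugate pair |z|^2 = z * conj(z) = (product of roots) = c/a = 1/(1.48) = 0.675676, so |z| = sqrt(0.675676) = 0.822 for both roots.
Moduli of all roots: 0.8220, 0.8220.
All moduli strictly greater than 1? No.
Verdict: Not stationary.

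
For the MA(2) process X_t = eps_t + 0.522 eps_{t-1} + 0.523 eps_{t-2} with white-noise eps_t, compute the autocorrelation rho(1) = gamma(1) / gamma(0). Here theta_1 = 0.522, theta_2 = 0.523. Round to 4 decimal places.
\rho(1) = 0.5142

For an MA(q) process with theta_0 = 1, the autocovariance is
  gamma(k) = sigma^2 * sum_{i=0..q-k} theta_i * theta_{i+k},
and rho(k) = gamma(k) / gamma(0). Sigma^2 cancels.
  numerator   = (1)*(0.522) + (0.522)*(0.523) = 0.795006.
  denominator = (1)^2 + (0.522)^2 + (0.523)^2 = 1.546013.
  rho(1) = 0.795006 / 1.546013 = 0.5142.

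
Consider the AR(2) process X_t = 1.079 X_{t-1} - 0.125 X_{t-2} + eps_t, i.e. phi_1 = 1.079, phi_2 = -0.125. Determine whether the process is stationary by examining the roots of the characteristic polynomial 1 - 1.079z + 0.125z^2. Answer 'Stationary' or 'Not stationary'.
\text{Stationary}

The AR(p) characteristic polynomial is P(z) = 1 - 1.079z + 0.125z^2.
Stationarity requires all roots to lie outside the unit circle, i.e. |z| > 1 for every root.
Set 1 + (-1.079) z + (0.125) z^2 = 0, i.e. a z^2 + b z + c = 0 with a = 0.125, b = -1.079, c = 1.
Discriminant D = b^2 - 4ac = (-1.079)^2 - 4*(0.125)*1 = 1.164241 - (0.5) = 0.664241.
D >= 0, so the roots are real: z = (-b +/- sqrt(D)) / (2a) = (1.079 +/- 0.81501) / (0.25).
  z_1 = (1.079 + 0.81501) / (0.25) = 7.576,   |z_1| = 7.576.
  z_2 = (1.079 - 0.81501) / (0.25) = 1.056,   |z_2| = 1.056.
Moduli of all roots: 7.5760, 1.0560.
All moduli strictly greater than 1? Yes.
Verdict: Stationary.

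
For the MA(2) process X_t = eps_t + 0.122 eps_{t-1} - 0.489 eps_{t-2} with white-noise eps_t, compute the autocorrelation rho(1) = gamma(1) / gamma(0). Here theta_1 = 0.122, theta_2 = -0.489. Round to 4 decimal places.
\rho(1) = 0.0497

For an MA(q) process with theta_0 = 1, the autocovariance is
  gamma(k) = sigma^2 * sum_{i=0..q-k} theta_i * theta_{i+k},
and rho(k) = gamma(k) / gamma(0). Sigma^2 cancels.
  numerator   = (1)*(0.122) + (0.122)*(-0.489) = 0.062342.
  denominator = (1)^2 + (0.122)^2 + (-0.489)^2 = 1.254005.
  rho(1) = 0.062342 / 1.254005 = 0.0497.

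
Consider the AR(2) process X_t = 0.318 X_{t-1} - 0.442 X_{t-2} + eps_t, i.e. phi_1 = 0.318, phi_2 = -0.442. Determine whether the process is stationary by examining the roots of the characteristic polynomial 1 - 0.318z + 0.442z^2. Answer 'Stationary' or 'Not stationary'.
\text{Stationary}

The AR(p) characteristic polynomial is P(z) = 1 - 0.318z + 0.442z^2.
Stationarity requires all roots to lie outside the unit circle, i.e. |z| > 1 for every root.
Set 1 + (-0.318) z + (0.442) z^2 = 0, i.e. a z^2 + b z + c = 0 with a = 0.442, b = -0.318, c = 1.
Discriminant D = b^2 - 4ac = (-0.318)^2 - 4*(0.442)*1 = 0.101124 - (1.768) = -1.666876.
D < 0, so the roots are the complex-conjugate pair z = (-b +/- i sqrt(-D)) / (2a) = 0.3597 +/- 1.4605i.
For a conjugate pair |z|^2 = z * conj(z) = (product of roots) = c/a = 1/(0.442) = 2.262443, so |z| = sqrt(2.262443) = 1.5041 for both roots.
Moduli of all roots: 1.5041, 1.5041.
All moduli strictly greater than 1? Yes.
Verdict: Stationary.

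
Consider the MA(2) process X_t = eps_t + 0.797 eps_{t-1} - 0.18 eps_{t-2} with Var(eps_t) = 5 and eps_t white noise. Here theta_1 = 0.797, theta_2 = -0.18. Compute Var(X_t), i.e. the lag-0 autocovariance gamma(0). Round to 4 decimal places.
\gamma(0) = 8.3380

For an MA(q) process X_t = eps_t + sum_i theta_i eps_{t-i} with
Var(eps_t) = sigma^2, the variance is
  gamma(0) = sigma^2 * (1 + sum_i theta_i^2).
  sum_i theta_i^2 = (0.797)^2 + (-0.18)^2 = 0.635209 + 0.0324 = 0.667609.
  gamma(0) = 5 * (1 + 0.667609) = 5 * 1.667609 = 8.338045, which rounds to 8.3380.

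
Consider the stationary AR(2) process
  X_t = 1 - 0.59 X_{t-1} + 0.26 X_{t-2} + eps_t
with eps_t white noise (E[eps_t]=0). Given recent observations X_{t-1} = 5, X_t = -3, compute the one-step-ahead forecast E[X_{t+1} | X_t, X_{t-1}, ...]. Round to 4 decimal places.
E[X_{t+1} \mid \mathcal F_t] = 4.0700

For an AR(p) model X_t = c + sum_i phi_i X_{t-i} + eps_t, the
one-step-ahead conditional mean is
  E[X_{t+1} | X_t, ...] = c + sum_i phi_i X_{t+1-i}.
Substitute known values:
  E[X_{t+1} | ...] = 1 + (-0.59) * (-3) + (0.26) * (5)
                   = 4.0700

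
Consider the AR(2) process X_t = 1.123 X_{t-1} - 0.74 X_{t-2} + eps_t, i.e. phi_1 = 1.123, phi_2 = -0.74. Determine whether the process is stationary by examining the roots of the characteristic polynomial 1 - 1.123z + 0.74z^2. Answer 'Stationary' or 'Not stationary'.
\text{Stationary}

The AR(p) characteristic polynomial is P(z) = 1 - 1.123z + 0.74z^2.
Stationarity requires all roots to lie outside the unit circle, i.e. |z| > 1 for every root.
Set 1 + (-1.123) z + (0.74) z^2 = 0, i.e. a z^2 + b z + c = 0 with a = 0.74, b = -1.123, c = 1.
Discriminant D = b^2 - 4ac = (-1.123)^2 - 4*(0.74)*1 = 1.261129 - (2.96) = -1.698871.
D < 0, so the roots are the complex-conjugate pair z = (-b +/- i sqrt(-D)) / (2a) = 0.7588 +/- 0.8807i.
For a conjugate pair |z|^2 = z * conj(z) = (product of roots) = c/a = 1/(0.74) = 1.351351, so |z| = sqrt(1.351351) = 1.1625 for both roots.
Moduli of all roots: 1.1625, 1.1625.
All moduli strictly greater than 1? Yes.
Verdict: Stationary.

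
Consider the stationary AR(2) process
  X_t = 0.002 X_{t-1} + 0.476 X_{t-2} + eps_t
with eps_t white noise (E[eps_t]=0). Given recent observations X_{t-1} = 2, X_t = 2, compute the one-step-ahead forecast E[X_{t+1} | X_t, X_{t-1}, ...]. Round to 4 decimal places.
E[X_{t+1} \mid \mathcal F_t] = 0.9560

For an AR(p) model X_t = c + sum_i phi_i X_{t-i} + eps_t, the
one-step-ahead conditional mean is
  E[X_{t+1} | X_t, ...] = c + sum_i phi_i X_{t+1-i}.
Substitute known values:
  E[X_{t+1} | ...] = (0.002) * (2) + (0.476) * (2)
                   = 0.9560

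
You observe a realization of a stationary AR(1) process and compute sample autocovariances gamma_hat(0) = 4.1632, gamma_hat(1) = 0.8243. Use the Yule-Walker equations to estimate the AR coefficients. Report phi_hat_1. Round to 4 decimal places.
\hat\phi_{1} = 0.1980

The Yule-Walker equations for an AR(p) process read, in matrix form,
  Gamma_p phi = r_p,   with   (Gamma_p)_{ij} = gamma(|i - j|),
                       (r_p)_i = gamma(i),   i,j = 1..p.
Substitute the sample gammas (Toeplitz matrix and right-hand side of size 1):
  Gamma_p = [[4.1632]]
  r_p     = [0.8243]
With p = 1 this is the single equation gamma(0) phi_1 = gamma(1):
  phi_hat_1 = gamma(1) / gamma(0) = 0.8243 / 4.1632 = 0.1980.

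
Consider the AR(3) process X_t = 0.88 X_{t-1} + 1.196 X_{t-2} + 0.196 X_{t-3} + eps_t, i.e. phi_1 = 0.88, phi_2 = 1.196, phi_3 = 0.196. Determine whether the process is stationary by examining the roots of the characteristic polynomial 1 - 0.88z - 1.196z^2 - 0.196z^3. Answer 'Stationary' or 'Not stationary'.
\text{Not stationary}

The AR(p) characteristic polynomial is P(z) = 1 - 0.88z - 1.196z^2 - 0.196z^3.
Stationarity requires all roots to lie outside the unit circle, i.e. |z| > 1 for every root.
Degree 3: look for a simple real root z0 first, then factor out (1 - z/z0) and solve the remaining quadratic.
Testing z0 = -5: P(-5) = 1 + (-0.88)(-5) + (-1.196)(-5)^2 + (-0.196)(-5)^3
  = 1 + (4.4) + (-29.9) + (24.5) = 0.  So z_0 = -5 is a root, |z_0| = 5.
Divide out the factor (1 + 0.2 z) = (1 - z/z0) (since 1/z0 = -0.2):
  P(z) = (1 + 0.2 z)(1 + (-1.08) z + (-0.98) z^2)
  [check: z-coef -1.08 - (-0.2) = -0.88; z^2-coef -0.98 - (-0.2)(-1.08) = -1.196; z^3-coef -(-0.2)(-0.98) = -0.196.]
Remaining roots from the quadratic factor 1 + (-1.08) z + (-0.98) z^2:
  Set 1 + (-1.08) z + (-0.98) z^2 = 0, i.e. a z^2 + b z + c = 0 with a = -0.98, b = -1.08, c = 1.
  Discriminant D = b^2 - 4ac = (-1.08)^2 - 4*(-0.98)*1 = 1.1664 - (-3.92) = 5.0864.
  D >= 0, so the roots are real: z = (-b +/- sqrt(D)) / (2a) = (1.08 +/- 2.255305) / (-1.96).
    z_1 = (1.08 + 2.255305) / (-1.96) = -1.7017,   |z_1| = 1.7017.
    z_2 = (1.08 - 2.255305) / (-1.96) = 0.5996,   |z_2| = 0.5996.
Moduli of all roots: 5.0000, 1.7017, 0.5996.
All moduli strictly greater than 1? No.
Verdict: Not stationary.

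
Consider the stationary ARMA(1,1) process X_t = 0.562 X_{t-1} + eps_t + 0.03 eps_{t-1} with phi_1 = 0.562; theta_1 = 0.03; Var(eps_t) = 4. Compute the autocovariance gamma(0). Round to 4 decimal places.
\gamma(0) = 6.0490

Multiply the model equation by X_{t-k} and take expectations. With theta_0 = psi_0 = 1 and psi_j the MA(infinity) weights, this gives
  gamma(k) - sum_i phi_i gamma(k-i) = c_k,
  c_k = sigma^2 * sum_{j=k..q} theta_j psi_{j-k}   (c_k = 0 for k > q),
using gamma(-m) = gamma(m).
psi-weights needed (psi_j = theta_j + sum_i phi_i psi_{j-i}):
  psi_1 = theta_1 + phi_1 = 0.03 + (0.562) = 0.592
Right-hand sides:
  c_0 = sigma^2 (1 + theta_1 psi_1) = 4 * (1 + (0.03)(0.592)) = 4 * 1.01776 = 4.07104
  c_1 = sigma^2 theta_1 = 4 * (0.03) = 0.12
  c_2 = 0
Equations for k = 0 and k = 1 (AR order 1):
  gamma(0) = phi_1 gamma(1) + c_0
  gamma(1) = phi_1 gamma(0) + c_1
Substituting the second into the first: gamma(0) (1 - phi_1^2) = c_0 + phi_1 c_1, so
  gamma(0) = (c_0 + phi_1 c_1) / (1 - phi_1^2) = (4.07104 + (0.562)(0.12)) / (1 - (0.562)^2) = 4.13848 / 0.684156 = 6.04903.
Therefore gamma(0) = 6.0490 (to 4 decimal places).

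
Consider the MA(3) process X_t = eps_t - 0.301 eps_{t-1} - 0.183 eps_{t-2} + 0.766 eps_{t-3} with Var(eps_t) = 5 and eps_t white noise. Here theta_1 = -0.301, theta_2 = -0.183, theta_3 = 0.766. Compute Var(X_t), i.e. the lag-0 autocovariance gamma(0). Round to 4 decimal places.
\gamma(0) = 8.5542

For an MA(q) process X_t = eps_t + sum_i theta_i eps_{t-i} with
Var(eps_t) = sigma^2, the variance is
  gamma(0) = sigma^2 * (1 + sum_i theta_i^2).
  sum_i theta_i^2 = (-0.301)^2 + (-0.183)^2 + (0.766)^2 = 0.090601 + 0.033489 + 0.586756 = 0.710846.
  gamma(0) = 5 * (1 + 0.710846) = 5 * 1.710846 = 8.55423, which rounds to 8.5542.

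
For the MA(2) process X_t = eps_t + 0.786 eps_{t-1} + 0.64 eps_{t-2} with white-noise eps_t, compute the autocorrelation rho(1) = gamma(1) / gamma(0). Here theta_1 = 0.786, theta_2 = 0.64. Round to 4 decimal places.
\rho(1) = 0.6358

For an MA(q) process with theta_0 = 1, the autocovariance is
  gamma(k) = sigma^2 * sum_{i=0..q-k} theta_i * theta_{i+k},
and rho(k) = gamma(k) / gamma(0). Sigma^2 cancels.
  numerator   = (1)*(0.786) + (0.786)*(0.64) = 1.28904.
  denominator = (1)^2 + (0.786)^2 + (0.64)^2 = 2.027396.
  rho(1) = 1.28904 / 2.027396 = 0.6358.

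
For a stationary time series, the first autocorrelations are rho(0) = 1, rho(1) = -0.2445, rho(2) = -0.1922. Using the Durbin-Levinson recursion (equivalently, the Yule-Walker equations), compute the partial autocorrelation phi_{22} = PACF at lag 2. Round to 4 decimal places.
\phi_{22} = -0.2680

The PACF at lag k is phi_{kk}, the last component of the solution
to the Yule-Walker system G_k phi = r_k where
  (G_k)_{ij} = rho(|i - j|), (r_k)_i = rho(i), i,j = 1..k.
Equivalently, Durbin-Levinson gives phi_{kk} iteratively:
  phi_{11} = rho(1)
  phi_{kk} = [rho(k) - sum_{j=1..k-1} phi_{k-1,j} rho(k-j)]
            / [1 - sum_{j=1..k-1} phi_{k-1,j} rho(j)],
  phi_{k,j} = phi_{k-1,j} - phi_{kk} phi_{k-1,k-j},  j = 1..k-1.
Step k = 1:
  phi_11 = rho(1) = -0.2445.
Step k = 2:
  phi_22 = [rho(2) - phi_11 rho(1)] / [1 - phi_11 rho(1)] = [-0.1922 - (-0.2445)(-0.2445)] / [1 - (-0.2445)(-0.2445)]
         = -0.25198025 / 0.94021975 = -0.268.
Therefore phi_{22} = -0.2680.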